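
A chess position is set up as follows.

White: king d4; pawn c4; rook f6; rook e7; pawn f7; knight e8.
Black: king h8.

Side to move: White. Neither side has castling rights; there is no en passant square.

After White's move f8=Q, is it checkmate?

After f8=Q: black king on h8; in check: yes, from the white queen on f8.
King squares — g7: attacked by Re7; h7: attacked by Re7; g8: attacked by Qf8.
Black has no legal moves → checkmate.

yes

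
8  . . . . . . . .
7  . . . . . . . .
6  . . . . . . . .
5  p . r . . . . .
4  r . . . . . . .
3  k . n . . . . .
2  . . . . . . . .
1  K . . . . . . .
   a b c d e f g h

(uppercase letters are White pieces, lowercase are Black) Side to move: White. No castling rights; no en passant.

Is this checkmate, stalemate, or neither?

stalemate

White to move; white king on a1.
In check: no.
King squares — b1: attacked by Nc3; a2: attacked by Ka3; b2: attacked by Ka3.
Legal moves for White: none.
Not in check and no legal moves → stalemate.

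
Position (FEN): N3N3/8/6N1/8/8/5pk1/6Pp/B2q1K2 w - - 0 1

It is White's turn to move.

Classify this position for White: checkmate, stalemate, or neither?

checkmate

White to move; white king on f1.
In check: yes, from the black queen on d1.
King squares — e1: attacked by Qd1; g1: attacked by Qd1; e2: attacked by Qd1; f2: attacked by Kg3; g2: own pawn.
Legal moves for White: none.
In check with no legal moves → checkmate.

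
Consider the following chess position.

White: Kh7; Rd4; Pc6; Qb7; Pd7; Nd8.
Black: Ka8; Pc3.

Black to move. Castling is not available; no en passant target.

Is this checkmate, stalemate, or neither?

checkmate

Black to move; black king on a8.
In check: yes, from the white queen on b7.
King squares — a7: attacked by Qb7; b7: attacked by Pc6; b8: attacked by Qb7.
Legal moves for Black: none.
In check with no legal moves → checkmate.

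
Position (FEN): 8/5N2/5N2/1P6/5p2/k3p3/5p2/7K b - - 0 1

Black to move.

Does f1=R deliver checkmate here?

After f1=R: white king on h1; in check: yes, from the black rook on f1.
White has 2 legal replies: Kh2, Kg2.
In check but a legal move exists → not checkmate.

no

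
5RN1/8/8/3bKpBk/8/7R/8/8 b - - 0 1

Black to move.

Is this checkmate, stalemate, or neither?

Black to move; black king on h5.
In check: yes, from the white rook on h3.
King squares — g4: available; h4: attacked by Rh3; g5: available; g6: available; h6: attacked by Rh3.
Legal moves for Black: Kg6, Kxg5, Kg4.
Black is in check but has 3 legal moves → neither.

neither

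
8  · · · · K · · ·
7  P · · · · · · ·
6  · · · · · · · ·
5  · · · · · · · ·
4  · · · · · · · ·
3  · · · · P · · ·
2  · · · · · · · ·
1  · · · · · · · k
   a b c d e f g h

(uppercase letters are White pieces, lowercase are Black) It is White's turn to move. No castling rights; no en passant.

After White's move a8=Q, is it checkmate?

no

After a8=Q: black king on h1; in check: yes, from the white queen on a8.
Black has 2 legal replies: Kh2, Kg1.
In check but a legal move exists → not checkmate.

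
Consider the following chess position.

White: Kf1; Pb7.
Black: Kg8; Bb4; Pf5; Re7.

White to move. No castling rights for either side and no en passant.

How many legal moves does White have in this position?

7

White to move; king on f1.
In check: no.
Legal moves: Kg2, Kf2, Kg1, b8=Q+, b8=R+, b8=B, b8=N.
Count: 7.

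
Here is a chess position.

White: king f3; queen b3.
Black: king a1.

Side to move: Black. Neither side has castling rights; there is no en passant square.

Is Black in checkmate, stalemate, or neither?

stalemate

Black to move; black king on a1.
In check: no.
King squares — b1: attacked by Qb3; a2: attacked by Qb3; b2: attacked by Qb3.
Legal moves for Black: none.
Not in check and no legal moves → stalemate.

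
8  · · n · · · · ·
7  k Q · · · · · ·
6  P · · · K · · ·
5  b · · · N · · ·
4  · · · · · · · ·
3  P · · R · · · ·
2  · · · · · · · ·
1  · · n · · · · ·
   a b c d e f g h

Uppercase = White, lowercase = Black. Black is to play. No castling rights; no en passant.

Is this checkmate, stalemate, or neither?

checkmate

Black to move; black king on a7.
In check: yes, from the white queen on b7.
King squares — a6: attacked by Qb7; b6: attacked by Qb7; b7: attacked by Pa6; a8: attacked by Qb7; b8: attacked by Qb7.
Legal moves for Black: none.
In check with no legal moves → checkmate.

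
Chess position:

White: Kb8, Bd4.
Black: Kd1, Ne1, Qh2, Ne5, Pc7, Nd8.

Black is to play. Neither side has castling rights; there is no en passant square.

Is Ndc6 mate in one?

After Ndc6: white king on b8; in check: yes, from the black knight on c6.
White has 4 legal replies: Kc8, Ka8, Kxc7, Kb7.
In check but a legal move exists → not checkmate.

no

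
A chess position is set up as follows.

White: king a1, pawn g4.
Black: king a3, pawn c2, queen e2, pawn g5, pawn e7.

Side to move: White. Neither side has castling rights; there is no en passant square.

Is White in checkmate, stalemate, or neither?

White to move; white king on a1.
In check: no.
King squares — b1: attacked by Pc2; a2: attacked by Ka3; b2: attacked by Ka3.
Legal moves for White: none.
Not in check and no legal moves → stalemate.

stalemate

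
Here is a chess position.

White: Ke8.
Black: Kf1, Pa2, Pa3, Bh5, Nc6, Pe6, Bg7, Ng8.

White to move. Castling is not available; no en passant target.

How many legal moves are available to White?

1

White to move; king on e8.
In check: yes, from the black bishop on h5.
Legal moves: Kd7.
Count: 1.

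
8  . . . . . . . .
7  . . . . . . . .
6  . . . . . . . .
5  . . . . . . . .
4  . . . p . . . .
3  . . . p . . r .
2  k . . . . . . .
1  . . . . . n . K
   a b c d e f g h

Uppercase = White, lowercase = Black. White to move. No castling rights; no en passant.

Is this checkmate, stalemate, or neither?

stalemate

White to move; white king on h1.
In check: no.
King squares — g1: attacked by Rg3; g2: attacked by Rg3; h2: attacked by Nf1.
Legal moves for White: none.
Not in check and no legal moves → stalemate.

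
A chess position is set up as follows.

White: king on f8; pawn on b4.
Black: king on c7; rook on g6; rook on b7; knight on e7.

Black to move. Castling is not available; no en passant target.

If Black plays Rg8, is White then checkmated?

After Rg8: white king on f8; in check: yes, from the black rook on g8.
White has 2 legal replies: Kf7, Kxe7.
In check but a legal move exists → not checkmate.

no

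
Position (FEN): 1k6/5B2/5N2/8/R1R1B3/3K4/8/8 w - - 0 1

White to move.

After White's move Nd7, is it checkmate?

yes

After Nd7: black king on b8; in check: yes, from the white knight on d7.
King squares — a7: attacked by Ra4; b7: attacked by Be4; c7: attacked by Rc4; a8: attacked by Ra4; c8: attacked by Rc4.
Black has no legal moves → checkmate.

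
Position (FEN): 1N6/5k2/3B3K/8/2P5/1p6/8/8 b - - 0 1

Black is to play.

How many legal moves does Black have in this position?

Black to move; king on f7.
In check: no.
Legal moves: Kg8, Ke8, Kf6, Ke6, b2.
Count: 5.

5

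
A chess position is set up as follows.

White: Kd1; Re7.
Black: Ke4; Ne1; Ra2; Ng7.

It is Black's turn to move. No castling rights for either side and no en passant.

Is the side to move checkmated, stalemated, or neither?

neither

Black to move; black king on e4.
In check: yes, from the white rook on e7.
King squares — d3: available; e3: attacked by Re7; f3: available; d4: available; f4: available; d5: available; e5: attacked by Re7; f5: available.
Legal moves for Black: Kf5, Kd5, Kf4, Kd4, Kf3, Kd3, Ne6.
Black is in check but has 7 legal moves → neither.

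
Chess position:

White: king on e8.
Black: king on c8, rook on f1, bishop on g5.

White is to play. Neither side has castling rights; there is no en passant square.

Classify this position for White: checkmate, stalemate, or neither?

stalemate

White to move; white king on e8.
In check: no.
King squares — d7: attacked by Kc8; e7: attacked by Bg5; f7: attacked by Rf1; d8: attacked by Bg5; f8: attacked by Rf1.
Legal moves for White: none.
Not in check and no legal moves → stalemate.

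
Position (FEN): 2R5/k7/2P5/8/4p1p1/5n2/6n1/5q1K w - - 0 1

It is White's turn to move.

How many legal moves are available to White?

0

White to move; king on h1.
In check: yes, from the black queen on f1.
Legal moves: none.
Count: 0.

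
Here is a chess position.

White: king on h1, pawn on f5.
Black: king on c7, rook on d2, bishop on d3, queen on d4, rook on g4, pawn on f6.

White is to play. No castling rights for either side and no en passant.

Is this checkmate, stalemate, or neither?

stalemate

White to move; white king on h1.
In check: no.
King squares — g1: attacked by Qd4; g2: attacked by Rd2; h2: attacked by Rd2.
Legal moves for White: none.
Not in check and no legal moves → stalemate.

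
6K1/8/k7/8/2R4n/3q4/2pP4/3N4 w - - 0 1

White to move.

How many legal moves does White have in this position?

21

White to move; king on g8.
In check: no.
Legal moves: Kh8, Kf8, Kg7, Kf7, Rc8, Rc7, Rc6+, Rc5, Rxh4, Rg4, Rf4, Re4, Rd4, Rb4, Ra4+, Rc3, Rxc2, Ne3, Nc3, Nf2, Nb2.
Count: 21.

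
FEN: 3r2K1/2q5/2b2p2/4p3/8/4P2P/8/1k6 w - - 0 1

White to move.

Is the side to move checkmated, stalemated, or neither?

checkmate

White to move; white king on g8.
In check: yes, from the black rook on d8.
King squares — f7: attacked by Qc7; g7: attacked by Qc7; h7: attacked by Qc7; f8: attacked by Rd8; h8: attacked by Rd8.
Legal moves for White: none.
In check with no legal moves → checkmate.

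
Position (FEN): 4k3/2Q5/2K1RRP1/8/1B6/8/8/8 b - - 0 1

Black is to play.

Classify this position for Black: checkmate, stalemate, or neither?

Black to move; black king on e8.
In check: yes, from the white rook on e6.
King squares — d7: attacked by Kc6; e7: attacked by Bb4; f7: attacked by Rf6; d8: attacked by Qc7; f8: attacked by Bb4.
Legal moves for Black: none.
In check with no legal moves → checkmate.

checkmate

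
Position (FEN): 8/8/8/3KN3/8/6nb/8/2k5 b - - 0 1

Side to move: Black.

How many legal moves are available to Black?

18

Black to move; king on c1.
In check: no.
Legal moves: Bc8, Bd7, Be6+, Bf5, Bg4, Bg2+, Bf1, Nh5, Nf5, Ne4, Ne2, Nh1, Nf1, Kd2, Kc2, Kb2, Kd1, Kb1.
Count: 18.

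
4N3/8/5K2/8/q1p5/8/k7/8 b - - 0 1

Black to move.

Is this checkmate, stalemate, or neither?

Black to move; black king on a2.
In check: no.
Legal moves for Black include: Qxe8, Qa8, Qd7, Qa7, Qc6+, Qa6+, Qb5, Qa5, Qb4, Qb3, Qa3, Qc2, Qd1, Kb3, Ka3, Kb2, Kb1, Ka1, ... (list truncated; more exist).
Black has legal moves and is not in check → neither.

neither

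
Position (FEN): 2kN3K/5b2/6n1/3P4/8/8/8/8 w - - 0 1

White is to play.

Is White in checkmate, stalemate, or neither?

neither

White to move; white king on h8.
In check: yes, from the black knight on g6.
King squares — g7: available; h7: available; g8: attacked by Bf7.
Legal moves for White: Kh7, Kg7.
White is in check but has 2 legal moves → neither.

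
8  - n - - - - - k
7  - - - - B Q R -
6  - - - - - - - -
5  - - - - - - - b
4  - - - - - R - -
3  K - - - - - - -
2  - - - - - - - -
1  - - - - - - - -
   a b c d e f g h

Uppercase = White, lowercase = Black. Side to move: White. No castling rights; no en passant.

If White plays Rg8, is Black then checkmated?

yes

After Rg8: black king on h8; in check: yes, from the white rook on g8.
King squares — g7: attacked by Qf7; h7: attacked by Qf7; g8: attacked by Qf7.
Black has no legal moves → checkmate.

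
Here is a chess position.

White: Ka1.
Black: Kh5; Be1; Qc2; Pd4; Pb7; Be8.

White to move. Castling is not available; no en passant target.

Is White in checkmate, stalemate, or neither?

stalemate

White to move; white king on a1.
In check: no.
King squares — b1: attacked by Qc2; a2: attacked by Qc2; b2: attacked by Qc2.
Legal moves for White: none.
Not in check and no legal moves → stalemate.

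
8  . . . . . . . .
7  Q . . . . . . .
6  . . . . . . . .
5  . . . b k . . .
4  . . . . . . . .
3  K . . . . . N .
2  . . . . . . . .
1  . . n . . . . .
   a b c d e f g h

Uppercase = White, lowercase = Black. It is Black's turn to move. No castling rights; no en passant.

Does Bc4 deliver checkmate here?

After Bc4: white king on a3; in check: no.
White is not in check, so this cannot be checkmate.

no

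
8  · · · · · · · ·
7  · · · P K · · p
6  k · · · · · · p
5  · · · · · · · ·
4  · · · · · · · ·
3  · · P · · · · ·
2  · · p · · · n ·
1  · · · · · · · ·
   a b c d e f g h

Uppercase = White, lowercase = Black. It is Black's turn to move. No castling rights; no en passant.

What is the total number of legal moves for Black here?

14

Black to move; king on a6.
In check: no.
Legal moves: Kb7, Ka7, Kb6, Kb5, Ka5, Nh4, Nf4, Ne3, Ne1, h5, c1=Q, c1=R, c1=B, c1=N.
Count: 14.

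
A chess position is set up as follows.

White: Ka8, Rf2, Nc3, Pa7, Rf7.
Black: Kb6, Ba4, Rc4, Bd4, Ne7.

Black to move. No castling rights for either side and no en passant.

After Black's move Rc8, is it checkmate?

yes

After Rc8: white king on a8; in check: yes, from the black rook on c8.
King squares — a7: own pawn; b7: attacked by Kb6; b8: attacked by Rc8.
White has no legal moves → checkmate.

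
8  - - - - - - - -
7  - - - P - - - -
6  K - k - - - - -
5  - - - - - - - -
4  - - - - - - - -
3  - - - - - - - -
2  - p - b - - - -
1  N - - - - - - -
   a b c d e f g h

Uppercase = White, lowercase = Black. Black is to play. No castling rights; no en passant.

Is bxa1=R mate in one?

yes

After bxa1=R: white king on a6; in check: yes, from the black rook on a1.
King squares — a5: attacked by Ra1; b5: attacked by Kc6; b6: attacked by Kc6; a7: attacked by Ra1; b7: attacked by Kc6.
White has no legal moves → checkmate.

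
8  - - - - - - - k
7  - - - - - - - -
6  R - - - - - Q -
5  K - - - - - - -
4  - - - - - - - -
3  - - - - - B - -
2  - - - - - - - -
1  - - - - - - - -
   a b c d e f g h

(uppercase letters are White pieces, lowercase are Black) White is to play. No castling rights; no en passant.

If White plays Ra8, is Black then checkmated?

yes

After Ra8: black king on h8; in check: yes, from the white rook on a8.
King squares — g7: attacked by Qg6; h7: attacked by Qg6; g8: attacked by Qg6.
Black has no legal moves → checkmate.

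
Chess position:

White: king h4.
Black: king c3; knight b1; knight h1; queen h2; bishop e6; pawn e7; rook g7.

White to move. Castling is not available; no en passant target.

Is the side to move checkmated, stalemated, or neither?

White to move; white king on h4.
In check: yes, from the black queen on h2.
King squares — g3: attacked by Nh1; h3: attacked by Qh2; g4: attacked by Be6; g5: attacked by Rg7; h5: attacked by Qh2.
Legal moves for White: none.
In check with no legal moves → checkmate.

checkmate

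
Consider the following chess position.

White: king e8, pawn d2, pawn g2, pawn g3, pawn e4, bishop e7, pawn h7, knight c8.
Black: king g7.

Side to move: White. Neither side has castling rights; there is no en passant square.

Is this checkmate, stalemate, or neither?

neither

White to move; white king on e8.
In check: no.
Legal moves for White include: Kd8, Kd7, Na7, Nd6, Nb6, Bf8+, Bd8, Bf6+, Bd6, Bg5, Bc5, Bh4, Bb4, Ba3, h8=Q+, h8=R, h8=B+, h8=N, ... (list truncated; more exist).
White has legal moves and is not in check → neither.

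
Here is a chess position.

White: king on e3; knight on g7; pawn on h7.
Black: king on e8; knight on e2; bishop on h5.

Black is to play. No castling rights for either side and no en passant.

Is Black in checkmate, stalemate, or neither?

Black to move; black king on e8.
In check: yes, from the white knight on g7.
King squares — d7: available; e7: available; f7: available; d8: available; f8: available.
Legal moves for Black: Kf8, Kd8, Kf7, Ke7, Kd7.
Black is in check but has 5 legal moves → neither.

neither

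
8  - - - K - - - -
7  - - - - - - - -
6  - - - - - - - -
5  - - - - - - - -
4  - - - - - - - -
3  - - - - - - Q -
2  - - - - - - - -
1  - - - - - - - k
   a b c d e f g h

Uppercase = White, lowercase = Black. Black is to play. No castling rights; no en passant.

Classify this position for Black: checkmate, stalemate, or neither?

Black to move; black king on h1.
In check: no.
King squares — g1: attacked by Qg3; g2: attacked by Qg3; h2: attacked by Qg3.
Legal moves for Black: none.
Not in check and no legal moves → stalemate.

stalemate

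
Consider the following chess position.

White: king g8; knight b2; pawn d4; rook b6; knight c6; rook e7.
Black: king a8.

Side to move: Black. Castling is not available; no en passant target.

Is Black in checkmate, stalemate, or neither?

stalemate

Black to move; black king on a8.
In check: no.
King squares — a7: attacked by Nc6; b7: attacked by Rb6; b8: attacked by Rb6.
Legal moves for Black: none.
Not in check and no legal moves → stalemate.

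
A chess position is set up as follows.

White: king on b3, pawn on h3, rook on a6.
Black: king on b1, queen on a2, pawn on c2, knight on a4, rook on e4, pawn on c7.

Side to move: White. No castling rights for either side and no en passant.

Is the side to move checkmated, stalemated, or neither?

checkmate

White to move; white king on b3.
In check: yes, from the black queen on a2.
King squares — a2: attacked by Kb1; b2: attacked by Kb1; c2: attacked by Kb1; a3: attacked by Qa2; c3: attacked by Na4; a4: attacked by Qa2; b4: attacked by Re4; c4: attacked by Qa2.
Legal moves for White: none.
In check with no legal moves → checkmate.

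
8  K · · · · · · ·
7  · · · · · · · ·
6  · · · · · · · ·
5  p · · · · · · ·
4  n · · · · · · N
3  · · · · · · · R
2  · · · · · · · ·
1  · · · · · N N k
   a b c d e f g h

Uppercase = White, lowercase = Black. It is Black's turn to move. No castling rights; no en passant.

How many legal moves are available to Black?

1

Black to move; king on h1.
In check: yes, from the white rook on h3.
Legal moves: Kxg1.
Count: 1.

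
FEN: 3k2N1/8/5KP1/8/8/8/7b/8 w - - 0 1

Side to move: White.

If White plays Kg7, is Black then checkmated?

no

After Kg7: black king on d8; in check: no.
Black is not in check, so this cannot be checkmate.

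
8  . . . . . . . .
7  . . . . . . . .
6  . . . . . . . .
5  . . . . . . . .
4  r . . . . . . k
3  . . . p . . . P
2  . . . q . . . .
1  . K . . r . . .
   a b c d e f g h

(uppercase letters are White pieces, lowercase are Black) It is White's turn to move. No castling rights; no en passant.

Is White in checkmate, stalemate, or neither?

White to move; white king on b1.
In check: yes, from the black rook on e1.
King squares — a1: attacked by Re1; c1: attacked by Re1; a2: attacked by Qd2; b2: attacked by Qd2; c2: attacked by Qd2.
Legal moves for White: none.
In check with no legal moves → checkmate.

checkmate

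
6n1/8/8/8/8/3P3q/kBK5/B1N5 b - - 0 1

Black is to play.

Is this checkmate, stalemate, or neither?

Black to move; black king on a2.
In check: yes, from the white knight on c1.
King squares — a1: attacked by Bb2; b1: attacked by Kc2; b2: attacked by Ba1; a3: attacked by Bb2; b3: attacked by Nc1.
Legal moves for Black: none.
In check with no legal moves → checkmate.

checkmate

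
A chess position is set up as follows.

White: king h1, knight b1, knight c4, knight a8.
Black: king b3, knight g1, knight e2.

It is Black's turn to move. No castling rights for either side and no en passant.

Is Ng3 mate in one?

After Ng3: white king on h1; in check: yes, from the black knight on g3.
White has 3 legal replies: Kh2, Kg2, Kxg1.
In check but a legal move exists → not checkmate.

no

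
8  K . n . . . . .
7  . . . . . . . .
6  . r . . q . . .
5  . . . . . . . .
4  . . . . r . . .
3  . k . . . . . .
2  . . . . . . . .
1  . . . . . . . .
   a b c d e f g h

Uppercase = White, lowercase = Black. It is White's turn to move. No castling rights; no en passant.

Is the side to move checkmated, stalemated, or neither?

stalemate

White to move; white king on a8.
In check: no.
King squares — a7: attacked by Nc8; b7: attacked by Rb6; b8: attacked by Rb6.
Legal moves for White: none.
Not in check and no legal moves → stalemate.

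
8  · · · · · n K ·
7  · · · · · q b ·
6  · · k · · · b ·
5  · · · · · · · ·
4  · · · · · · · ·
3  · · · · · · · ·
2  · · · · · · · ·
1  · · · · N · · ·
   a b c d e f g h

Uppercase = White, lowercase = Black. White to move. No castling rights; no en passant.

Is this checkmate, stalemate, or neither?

White to move; white king on g8.
In check: yes, from the black queen on f7.
King squares — f7: attacked by Bg6; g7: attacked by Qf7; h7: attacked by Bg6; f8: attacked by Qf7; h8: attacked by Bg7.
Legal moves for White: none.
In check with no legal moves → checkmate.

checkmate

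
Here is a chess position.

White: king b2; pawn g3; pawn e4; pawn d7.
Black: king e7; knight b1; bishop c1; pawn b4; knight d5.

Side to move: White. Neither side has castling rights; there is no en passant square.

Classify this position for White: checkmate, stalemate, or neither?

White to move; white king on b2.
In check: yes, from the black bishop on c1.
Legal moves for White: Kb3, Kc2, Ka2, Kxc1, Kxb1, Ka1.
White is in check but has 6 legal moves → neither.

neither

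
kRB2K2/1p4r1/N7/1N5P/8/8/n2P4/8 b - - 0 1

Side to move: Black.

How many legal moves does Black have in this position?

Black to move; king on a8.
In check: yes, from the white rook on b8.
Legal moves: none.
Count: 0.

0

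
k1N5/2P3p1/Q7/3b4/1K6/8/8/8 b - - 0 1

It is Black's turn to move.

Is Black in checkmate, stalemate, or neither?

checkmate

Black to move; black king on a8.
In check: yes, from the white queen on a6.
King squares — a7: attacked by Qa6; b7: attacked by Qa6; b8: attacked by Pc7.
Legal moves for Black: none.
In check with no legal moves → checkmate.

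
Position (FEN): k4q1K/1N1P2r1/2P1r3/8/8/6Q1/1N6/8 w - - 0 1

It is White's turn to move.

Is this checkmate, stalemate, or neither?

White to move; white king on h8.
In check: yes, from the black queen on f8.
King squares — g7: attacked by Qf8; h7: attacked by Rg7; g8: attacked by Rg7.
Legal moves for White: none.
In check with no legal moves → checkmate.

checkmate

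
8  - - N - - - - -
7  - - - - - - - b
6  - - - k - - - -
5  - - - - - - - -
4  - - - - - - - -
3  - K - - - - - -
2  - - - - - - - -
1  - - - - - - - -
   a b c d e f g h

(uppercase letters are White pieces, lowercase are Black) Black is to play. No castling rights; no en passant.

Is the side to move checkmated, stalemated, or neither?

neither

Black to move; black king on d6.
In check: yes, from the white knight on c8.
King squares — c5: available; d5: available; e5: available; c6: available; e6: available; c7: available; d7: available; e7: attacked by Nc8.
Legal moves for Black: Kd7, Kc7, Ke6, Kc6, Ke5, Kd5, Kc5.
Black is in check but has 7 legal moves → neither.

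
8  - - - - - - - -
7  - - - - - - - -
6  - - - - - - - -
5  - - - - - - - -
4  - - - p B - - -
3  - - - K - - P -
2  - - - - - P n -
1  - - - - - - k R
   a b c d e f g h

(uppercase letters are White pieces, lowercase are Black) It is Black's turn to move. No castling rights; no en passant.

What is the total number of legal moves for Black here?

Black to move; king on g1.
In check: yes, from the white rook on h1.
Legal moves: Kxf2, Kxh1.
Count: 2.

2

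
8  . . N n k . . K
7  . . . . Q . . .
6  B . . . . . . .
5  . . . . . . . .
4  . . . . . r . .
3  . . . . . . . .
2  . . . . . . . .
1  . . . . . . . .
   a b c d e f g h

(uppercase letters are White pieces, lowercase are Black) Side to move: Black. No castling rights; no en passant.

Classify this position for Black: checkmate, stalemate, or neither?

checkmate

Black to move; black king on e8.
In check: yes, from the white queen on e7.
King squares — d7: attacked by Qe7; e7: attacked by Nc8; f7: attacked by Qe7; d8: own knight; f8: attacked by Qe7.
Legal moves for Black: none.
In check with no legal moves → checkmate.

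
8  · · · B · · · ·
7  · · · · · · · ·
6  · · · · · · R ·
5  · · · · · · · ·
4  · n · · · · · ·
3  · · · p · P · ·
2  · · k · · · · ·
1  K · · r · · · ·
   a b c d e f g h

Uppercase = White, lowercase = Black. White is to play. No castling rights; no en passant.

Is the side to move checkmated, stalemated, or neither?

White to move; white king on a1.
In check: yes, from the black rook on d1.
King squares — b1: attacked by Rd1; a2: attacked by Nb4; b2: attacked by Kc2.
Legal moves for White: none.
In check with no legal moves → checkmate.

checkmate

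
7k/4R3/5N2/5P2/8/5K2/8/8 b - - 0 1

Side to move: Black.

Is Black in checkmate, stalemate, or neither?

Black to move; black king on h8.
In check: no.
King squares — g7: attacked by Re7; h7: attacked by Nf6; g8: attacked by Nf6.
Legal moves for Black: none.
Not in check and no legal moves → stalemate.

stalemate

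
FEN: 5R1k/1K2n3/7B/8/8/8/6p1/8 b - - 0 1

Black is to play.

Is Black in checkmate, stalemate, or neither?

Black to move; black king on h8.
In check: yes, from the white rook on f8.
King squares — g7: attacked by Bh6; h7: available; g8: attacked by Rf8.
Legal moves for Black: Kh7, Ng8.
Black is in check but has 2 legal moves → neither.

neither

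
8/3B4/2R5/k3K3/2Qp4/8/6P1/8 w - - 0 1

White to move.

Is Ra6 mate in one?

After Ra6: black king on a5; in check: yes, from the white rook on a6.
King squares — a4: attacked by Qc4; b4: attacked by Qc4; b5: attacked by Qc4; a6: attacked by Qc4; b6: attacked by Ra6.
Black has no legal moves → checkmate.

yes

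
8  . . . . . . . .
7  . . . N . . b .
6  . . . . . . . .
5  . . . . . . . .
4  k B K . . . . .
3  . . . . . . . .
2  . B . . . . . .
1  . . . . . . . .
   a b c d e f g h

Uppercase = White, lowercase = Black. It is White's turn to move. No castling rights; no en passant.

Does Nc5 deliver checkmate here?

After Nc5: black king on a4; in check: yes, from the white knight on c5.
King squares — a3: attacked by Bb2; b3: attacked by Kc4; b4: attacked by Kc4; a5: attacked by Bb4; b5: attacked by Kc4.
Black has no legal moves → checkmate.

yes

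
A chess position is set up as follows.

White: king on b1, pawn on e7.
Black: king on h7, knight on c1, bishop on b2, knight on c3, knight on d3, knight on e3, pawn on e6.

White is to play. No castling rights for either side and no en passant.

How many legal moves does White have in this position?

0

White to move; king on b1.
In check: yes, from the black knight on c3.
Legal moves: none.
Count: 0.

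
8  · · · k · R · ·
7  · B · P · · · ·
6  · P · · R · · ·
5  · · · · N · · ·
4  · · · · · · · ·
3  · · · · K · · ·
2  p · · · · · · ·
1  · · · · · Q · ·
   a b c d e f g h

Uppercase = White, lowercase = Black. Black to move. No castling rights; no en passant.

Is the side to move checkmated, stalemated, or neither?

checkmate

Black to move; black king on d8.
In check: yes, from the white rook on f8.
King squares — c7: attacked by Pb6; d7: attacked by Ne5; e7: attacked by Re6; c8: attacked by Bb7; e8: attacked by Re6.
Legal moves for Black: none.
In check with no legal moves → checkmate.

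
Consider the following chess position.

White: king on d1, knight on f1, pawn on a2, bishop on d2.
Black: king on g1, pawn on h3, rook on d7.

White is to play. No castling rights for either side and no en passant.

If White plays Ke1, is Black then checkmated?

no

After Ke1: black king on g1; in check: no.
Black is not in check, so this cannot be checkmate.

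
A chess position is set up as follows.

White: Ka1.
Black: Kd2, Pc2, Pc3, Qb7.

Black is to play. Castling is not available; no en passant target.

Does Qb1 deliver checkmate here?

yes

After Qb1: white king on a1; in check: yes, from the black queen on b1.
King squares — b1: attacked by Pc2; a2: attacked by Qb1; b2: attacked by Qb1.
White has no legal moves → checkmate.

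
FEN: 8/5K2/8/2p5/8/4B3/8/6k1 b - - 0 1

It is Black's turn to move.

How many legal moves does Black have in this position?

4

Black to move; king on g1.
In check: yes, from the white bishop on e3.
Legal moves: Kh2, Kg2, Kh1, Kf1.
Count: 4.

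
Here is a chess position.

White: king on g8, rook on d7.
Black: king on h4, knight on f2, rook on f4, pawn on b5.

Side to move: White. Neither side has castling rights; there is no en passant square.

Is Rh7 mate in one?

After Rh7: black king on h4; in check: yes, from the white rook on h7.
Black has 3 legal replies: Kg5, Kg4, Kg3.
In check but a legal move exists → not checkmate.

no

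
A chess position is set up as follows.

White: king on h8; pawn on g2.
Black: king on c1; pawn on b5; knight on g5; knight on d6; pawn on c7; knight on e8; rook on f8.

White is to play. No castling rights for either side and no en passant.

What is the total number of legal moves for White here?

White to move; king on h8.
In check: yes, from the black rook on f8.
Legal moves: none.
Count: 0.

0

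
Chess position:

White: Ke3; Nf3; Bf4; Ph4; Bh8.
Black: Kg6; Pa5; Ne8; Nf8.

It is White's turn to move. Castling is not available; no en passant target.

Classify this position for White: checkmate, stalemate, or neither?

White to move; white king on e3.
In check: no.
Legal moves for White include: Bg7, Bf6, Bhe5, Bd4, Bc3, Bb2, Ba1, Bb8, Bc7, Bh6, Bd6, Bg5, Bfe5, Bg3, Bh2, Ng5, Ne5+, Nd4, ... (list truncated; more exist).
White has legal moves and is not in check → neither.

neither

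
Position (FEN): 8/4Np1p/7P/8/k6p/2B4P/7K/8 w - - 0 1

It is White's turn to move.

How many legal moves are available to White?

White to move; king on h2.
In check: no.
Legal moves: Ng8, Nc8, Ng6, Nc6, Nf5, Nd5, Bh8, Bg7, Bf6, Be5, Ba5, Bd4, Bb4, Bd2, Bb2, Be1, Ba1, Kg2, Kh1, Kg1.
Count: 20.

20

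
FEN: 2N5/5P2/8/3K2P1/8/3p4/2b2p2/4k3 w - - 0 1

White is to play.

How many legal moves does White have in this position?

White to move; king on d5.
In check: no.
Legal moves: Ne7, Na7, Nd6, Nb6, Ke6, Kd6, Kc6, Ke5, Kc5, Ke4, Kd4, Kc4, f8=Q, f8=R, f8=B, f8=N, g6.
Count: 17.

17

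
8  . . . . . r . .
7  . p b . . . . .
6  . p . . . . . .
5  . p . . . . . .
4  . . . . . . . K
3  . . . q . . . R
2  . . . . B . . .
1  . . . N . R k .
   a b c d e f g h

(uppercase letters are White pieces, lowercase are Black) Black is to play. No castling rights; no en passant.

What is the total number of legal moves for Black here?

Black to move; king on g1.
In check: yes, from the white rook on f1.
Legal moves: Kg2, Rxf1.
Count: 2.

2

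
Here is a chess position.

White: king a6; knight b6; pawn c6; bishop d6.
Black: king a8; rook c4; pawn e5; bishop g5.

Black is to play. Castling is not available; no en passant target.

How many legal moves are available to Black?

Black to move; king on a8.
In check: yes, from the white knight on b6.
Legal moves: none.
Count: 0.

0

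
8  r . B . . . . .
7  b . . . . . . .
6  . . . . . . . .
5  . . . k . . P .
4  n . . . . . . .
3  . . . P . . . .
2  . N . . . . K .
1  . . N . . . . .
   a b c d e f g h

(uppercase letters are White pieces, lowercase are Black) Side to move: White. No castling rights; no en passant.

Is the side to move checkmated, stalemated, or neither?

White to move; white king on g2.
In check: no.
Legal moves for White include: Bd7, Bb7+, Be6+, Ba6, Bf5, Bg4, Bh3, Kh3, Kg3, Kf3, Kh2, Kh1, Kf1, Nc4, Nxa4, Nd1, Nb3, Ne2, ... (list truncated; more exist).
White has legal moves and is not in check → neither.

neither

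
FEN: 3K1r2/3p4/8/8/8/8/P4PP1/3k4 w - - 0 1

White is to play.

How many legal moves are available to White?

White to move; king on d8.
In check: yes, from the black rook on f8.
Legal moves: Ke7, Kxd7, Kc7.
Count: 3.

3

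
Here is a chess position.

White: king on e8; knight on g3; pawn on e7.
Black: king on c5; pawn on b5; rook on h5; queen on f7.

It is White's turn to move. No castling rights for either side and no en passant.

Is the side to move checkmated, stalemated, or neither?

White to move; white king on e8.
In check: yes, from the black queen on f7.
King squares — d7: available; e7: own pawn; f7: available; d8: available; f8: attacked by Qf7.
Legal moves for White: Kd8, Kxf7, Kd7.
White is in check but has 3 legal moves → neither.

neither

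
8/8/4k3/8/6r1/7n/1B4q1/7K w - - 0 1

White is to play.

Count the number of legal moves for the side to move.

White to move; king on h1.
In check: yes, from the black queen on g2.
Legal moves: none.
Count: 0.

0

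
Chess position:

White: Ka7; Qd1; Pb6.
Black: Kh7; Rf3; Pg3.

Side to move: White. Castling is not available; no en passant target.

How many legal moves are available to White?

White to move; king on a7.
In check: no.
Legal moves: Kb8, Ka8, Kb7, Ka6, Qd8, Qd7+, Qd6, Qd5, Qd4, Qa4, Qxf3, Qd3+, Qb3, Qe2, Qd2, Qc2+, Qh1+, Qg1, Qf1, Qe1, Qc1, Qb1+, Qa1, b7.
Count: 24.

24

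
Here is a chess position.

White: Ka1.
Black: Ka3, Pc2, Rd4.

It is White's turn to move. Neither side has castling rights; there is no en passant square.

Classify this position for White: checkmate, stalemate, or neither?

stalemate

White to move; white king on a1.
In check: no.
King squares — b1: attacked by Pc2; a2: attacked by Ka3; b2: attacked by Ka3.
Legal moves for White: none.
Not in check and no legal moves → stalemate.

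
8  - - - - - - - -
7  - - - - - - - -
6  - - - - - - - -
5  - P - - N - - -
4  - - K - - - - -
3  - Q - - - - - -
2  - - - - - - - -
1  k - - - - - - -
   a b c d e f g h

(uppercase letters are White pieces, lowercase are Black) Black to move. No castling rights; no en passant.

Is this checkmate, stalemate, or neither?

stalemate

Black to move; black king on a1.
In check: no.
King squares — b1: attacked by Qb3; a2: attacked by Qb3; b2: attacked by Qb3.
Legal moves for Black: none.
Not in check and no legal moves → stalemate.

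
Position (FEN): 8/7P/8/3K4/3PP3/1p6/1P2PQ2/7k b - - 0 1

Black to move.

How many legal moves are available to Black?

0

Black to move; king on h1.
In check: no.
Legal moves: none.
Count: 0.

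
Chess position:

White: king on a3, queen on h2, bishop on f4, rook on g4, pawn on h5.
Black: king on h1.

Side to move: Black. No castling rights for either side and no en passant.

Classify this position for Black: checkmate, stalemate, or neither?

checkmate

Black to move; black king on h1.
In check: yes, from the white queen on h2.
King squares — g1: attacked by Qh2; g2: attacked by Qh2; h2: attacked by Bf4.
Legal moves for Black: none.
In check with no legal moves → checkmate.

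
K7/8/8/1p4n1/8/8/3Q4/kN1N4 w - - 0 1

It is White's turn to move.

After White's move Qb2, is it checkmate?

yes

After Qb2: black king on a1; in check: yes, from the white queen on b2.
King squares — b1: attacked by Qb2; a2: attacked by Qb2; b2: attacked by Nd1.
Black has no legal moves → checkmate.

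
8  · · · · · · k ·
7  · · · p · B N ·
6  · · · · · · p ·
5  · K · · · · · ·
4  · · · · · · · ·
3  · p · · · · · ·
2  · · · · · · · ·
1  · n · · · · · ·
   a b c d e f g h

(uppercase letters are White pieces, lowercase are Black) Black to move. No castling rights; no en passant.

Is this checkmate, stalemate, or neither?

Black to move; black king on g8.
In check: yes, from the white bishop on f7.
Legal moves for Black: Kh8, Kf8, Kh7, Kxg7, Kxf7.
Black is in check but has 5 legal moves → neither.

neither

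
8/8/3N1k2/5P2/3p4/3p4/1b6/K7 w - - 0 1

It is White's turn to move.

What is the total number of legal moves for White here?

3

White to move; king on a1.
In check: yes, from the black bishop on b2.
Legal moves: Kxb2, Ka2, Kb1.
Count: 3.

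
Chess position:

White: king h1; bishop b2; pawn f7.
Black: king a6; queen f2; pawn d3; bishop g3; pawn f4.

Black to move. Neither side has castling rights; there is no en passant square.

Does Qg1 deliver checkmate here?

After Qg1: white king on h1; in check: yes, from the black queen on g1.
White has 1 legal reply: Kxg1.
In check but a legal move exists → not checkmate.

no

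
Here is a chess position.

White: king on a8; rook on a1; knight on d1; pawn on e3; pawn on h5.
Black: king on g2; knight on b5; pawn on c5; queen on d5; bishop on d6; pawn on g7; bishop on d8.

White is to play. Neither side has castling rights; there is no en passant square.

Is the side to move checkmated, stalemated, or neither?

checkmate

White to move; white king on a8.
In check: yes, from the black queen on d5.
King squares — a7: attacked by Nb5; b7: attacked by Qd5; b8: attacked by Bd6.
Legal moves for White: none.
In check with no legal moves → checkmate.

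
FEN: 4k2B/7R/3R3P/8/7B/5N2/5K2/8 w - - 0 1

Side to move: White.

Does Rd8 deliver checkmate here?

yes

After Rd8: black king on e8; in check: yes, from the white rook on d8.
King squares — d7: attacked by Rh7; e7: attacked by Bh4; f7: attacked by Rh7; d8: attacked by Bh4; f8: attacked by Rd8.
Black has no legal moves → checkmate.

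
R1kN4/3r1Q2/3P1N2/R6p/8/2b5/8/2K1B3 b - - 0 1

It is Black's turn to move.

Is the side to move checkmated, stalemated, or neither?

checkmate

Black to move; black king on c8.
In check: yes, from the white rook on a8.
King squares — b7: attacked by Nd8; c7: attacked by Pd6; d7: own rook; b8: attacked by Ra8; d8: attacked by Ra8.
Legal moves for Black: none.
In check with no legal moves → checkmate.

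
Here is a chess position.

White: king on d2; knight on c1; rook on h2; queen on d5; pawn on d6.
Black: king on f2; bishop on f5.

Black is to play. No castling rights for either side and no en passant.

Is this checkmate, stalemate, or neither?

Black to move; black king on f2.
In check: yes, from the white rook on h2.
King squares — e1: attacked by Kd2; f1: available; g1: available; e2: attacked by Nc1; g2: attacked by Rh2; e3: attacked by Kd2; f3: attacked by Qd5; g3: available.
Legal moves for Black: Kg3, Kg1, Kf1.
Black is in check but has 3 legal moves → neither.

neither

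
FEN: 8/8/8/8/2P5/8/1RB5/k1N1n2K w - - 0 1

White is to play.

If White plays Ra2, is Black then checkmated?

After Ra2: black king on a1; in check: yes, from the white rook on a2.
King squares — b1: attacked by Bc2; a2: attacked by Nc1; b2: attacked by Ra2.
Black has no legal moves → checkmate.

yes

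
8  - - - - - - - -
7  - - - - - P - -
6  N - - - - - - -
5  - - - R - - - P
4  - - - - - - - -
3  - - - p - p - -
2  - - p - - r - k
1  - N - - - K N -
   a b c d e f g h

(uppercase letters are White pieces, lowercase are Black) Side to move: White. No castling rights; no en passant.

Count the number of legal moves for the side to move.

2

White to move; king on f1.
In check: yes, from the black rook on f2.
Legal moves: Kxf2, Ke1.
Count: 2.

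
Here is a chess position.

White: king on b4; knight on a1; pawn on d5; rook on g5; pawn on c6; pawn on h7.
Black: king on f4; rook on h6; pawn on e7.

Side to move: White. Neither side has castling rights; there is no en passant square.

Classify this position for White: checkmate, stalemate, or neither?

neither

White to move; white king on b4.
In check: no.
Legal moves for White include: Rg8, Rg7, Rg6, Rh5, Rf5+, Re5, Rg4+, Rg3, Rg2, Rg1, Kc5, Kb5, Ka5, Kc4, Ka4, Kc3, Kb3, Ka3, ... (list truncated; more exist).
White has legal moves and is not in check → neither.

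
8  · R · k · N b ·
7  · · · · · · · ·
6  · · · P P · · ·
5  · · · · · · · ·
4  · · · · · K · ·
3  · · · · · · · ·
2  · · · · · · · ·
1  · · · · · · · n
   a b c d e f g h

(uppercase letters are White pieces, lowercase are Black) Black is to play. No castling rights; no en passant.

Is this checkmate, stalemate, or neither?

Black to move; black king on d8.
In check: yes, from the white rook on b8.
King squares — c7: attacked by Pd6; d7: attacked by Pe6; e7: attacked by Pd6; c8: attacked by Rb8; e8: attacked by Rb8.
Legal moves for Black: none.
In check with no legal moves → checkmate.

checkmate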